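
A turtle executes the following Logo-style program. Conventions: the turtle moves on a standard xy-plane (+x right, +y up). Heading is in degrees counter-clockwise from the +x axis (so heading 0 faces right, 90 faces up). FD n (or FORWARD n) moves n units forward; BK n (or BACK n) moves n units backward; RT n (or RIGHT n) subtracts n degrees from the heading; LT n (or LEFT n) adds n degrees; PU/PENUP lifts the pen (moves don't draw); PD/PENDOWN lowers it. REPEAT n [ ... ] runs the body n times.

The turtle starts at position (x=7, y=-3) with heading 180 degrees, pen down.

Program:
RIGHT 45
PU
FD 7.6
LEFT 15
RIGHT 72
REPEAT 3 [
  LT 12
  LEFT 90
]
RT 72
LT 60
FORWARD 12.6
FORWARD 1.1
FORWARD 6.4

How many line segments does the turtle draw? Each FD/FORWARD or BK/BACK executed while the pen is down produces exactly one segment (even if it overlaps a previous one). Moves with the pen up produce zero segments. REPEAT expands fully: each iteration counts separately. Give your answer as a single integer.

Answer: 0

Derivation:
Executing turtle program step by step:
Start: pos=(7,-3), heading=180, pen down
RT 45: heading 180 -> 135
PU: pen up
FD 7.6: (7,-3) -> (1.626,2.374) [heading=135, move]
LT 15: heading 135 -> 150
RT 72: heading 150 -> 78
REPEAT 3 [
  -- iteration 1/3 --
  LT 12: heading 78 -> 90
  LT 90: heading 90 -> 180
  -- iteration 2/3 --
  LT 12: heading 180 -> 192
  LT 90: heading 192 -> 282
  -- iteration 3/3 --
  LT 12: heading 282 -> 294
  LT 90: heading 294 -> 24
]
RT 72: heading 24 -> 312
LT 60: heading 312 -> 12
FD 12.6: (1.626,2.374) -> (13.951,4.994) [heading=12, move]
FD 1.1: (13.951,4.994) -> (15.027,5.222) [heading=12, move]
FD 6.4: (15.027,5.222) -> (21.287,6.553) [heading=12, move]
Final: pos=(21.287,6.553), heading=12, 0 segment(s) drawn
Segments drawn: 0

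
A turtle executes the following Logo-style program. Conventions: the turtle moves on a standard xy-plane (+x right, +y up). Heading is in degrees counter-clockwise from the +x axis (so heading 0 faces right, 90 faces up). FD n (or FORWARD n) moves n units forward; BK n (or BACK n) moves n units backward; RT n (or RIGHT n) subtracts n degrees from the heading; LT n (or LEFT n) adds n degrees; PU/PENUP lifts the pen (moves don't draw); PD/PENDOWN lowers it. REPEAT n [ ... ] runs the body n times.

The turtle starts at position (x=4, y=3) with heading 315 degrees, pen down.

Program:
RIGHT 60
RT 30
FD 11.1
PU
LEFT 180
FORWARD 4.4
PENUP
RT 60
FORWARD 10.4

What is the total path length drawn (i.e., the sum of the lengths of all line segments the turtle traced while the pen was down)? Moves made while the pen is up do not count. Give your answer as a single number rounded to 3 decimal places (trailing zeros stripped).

Answer: 11.1

Derivation:
Executing turtle program step by step:
Start: pos=(4,3), heading=315, pen down
RT 60: heading 315 -> 255
RT 30: heading 255 -> 225
FD 11.1: (4,3) -> (-3.849,-4.849) [heading=225, draw]
PU: pen up
LT 180: heading 225 -> 45
FD 4.4: (-3.849,-4.849) -> (-0.738,-1.738) [heading=45, move]
PU: pen up
RT 60: heading 45 -> 345
FD 10.4: (-0.738,-1.738) -> (9.308,-4.429) [heading=345, move]
Final: pos=(9.308,-4.429), heading=345, 1 segment(s) drawn

Segment lengths:
  seg 1: (4,3) -> (-3.849,-4.849), length = 11.1
Total = 11.1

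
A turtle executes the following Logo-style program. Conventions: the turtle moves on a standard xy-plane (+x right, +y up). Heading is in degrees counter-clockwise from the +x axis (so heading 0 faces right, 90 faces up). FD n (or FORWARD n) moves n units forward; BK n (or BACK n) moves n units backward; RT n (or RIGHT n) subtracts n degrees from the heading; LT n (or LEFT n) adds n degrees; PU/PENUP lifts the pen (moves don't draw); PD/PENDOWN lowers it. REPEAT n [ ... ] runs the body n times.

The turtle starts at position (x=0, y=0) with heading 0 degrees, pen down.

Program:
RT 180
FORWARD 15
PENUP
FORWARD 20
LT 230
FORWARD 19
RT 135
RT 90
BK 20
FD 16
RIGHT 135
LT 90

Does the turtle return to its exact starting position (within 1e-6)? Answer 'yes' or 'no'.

Answer: no

Derivation:
Executing turtle program step by step:
Start: pos=(0,0), heading=0, pen down
RT 180: heading 0 -> 180
FD 15: (0,0) -> (-15,0) [heading=180, draw]
PU: pen up
FD 20: (-15,0) -> (-35,0) [heading=180, move]
LT 230: heading 180 -> 50
FD 19: (-35,0) -> (-22.787,14.555) [heading=50, move]
RT 135: heading 50 -> 275
RT 90: heading 275 -> 185
BK 20: (-22.787,14.555) -> (-2.863,16.298) [heading=185, move]
FD 16: (-2.863,16.298) -> (-18.802,14.903) [heading=185, move]
RT 135: heading 185 -> 50
LT 90: heading 50 -> 140
Final: pos=(-18.802,14.903), heading=140, 1 segment(s) drawn

Start position: (0, 0)
Final position: (-18.802, 14.903)
Distance = 23.992; >= 1e-6 -> NOT closed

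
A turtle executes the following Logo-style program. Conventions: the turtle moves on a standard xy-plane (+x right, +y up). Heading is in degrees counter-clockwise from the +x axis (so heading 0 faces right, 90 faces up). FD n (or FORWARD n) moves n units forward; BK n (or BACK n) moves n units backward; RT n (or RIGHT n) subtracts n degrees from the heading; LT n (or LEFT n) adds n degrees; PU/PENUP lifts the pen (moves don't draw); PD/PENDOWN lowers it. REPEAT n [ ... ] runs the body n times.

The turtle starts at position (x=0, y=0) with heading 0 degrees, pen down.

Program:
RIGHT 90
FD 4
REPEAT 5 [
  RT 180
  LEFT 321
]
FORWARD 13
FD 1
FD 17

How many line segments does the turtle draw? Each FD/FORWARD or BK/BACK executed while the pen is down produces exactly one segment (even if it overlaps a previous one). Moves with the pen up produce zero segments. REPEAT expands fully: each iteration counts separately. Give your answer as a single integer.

Answer: 4

Derivation:
Executing turtle program step by step:
Start: pos=(0,0), heading=0, pen down
RT 90: heading 0 -> 270
FD 4: (0,0) -> (0,-4) [heading=270, draw]
REPEAT 5 [
  -- iteration 1/5 --
  RT 180: heading 270 -> 90
  LT 321: heading 90 -> 51
  -- iteration 2/5 --
  RT 180: heading 51 -> 231
  LT 321: heading 231 -> 192
  -- iteration 3/5 --
  RT 180: heading 192 -> 12
  LT 321: heading 12 -> 333
  -- iteration 4/5 --
  RT 180: heading 333 -> 153
  LT 321: heading 153 -> 114
  -- iteration 5/5 --
  RT 180: heading 114 -> 294
  LT 321: heading 294 -> 255
]
FD 13: (0,-4) -> (-3.365,-16.557) [heading=255, draw]
FD 1: (-3.365,-16.557) -> (-3.623,-17.523) [heading=255, draw]
FD 17: (-3.623,-17.523) -> (-8.023,-33.944) [heading=255, draw]
Final: pos=(-8.023,-33.944), heading=255, 4 segment(s) drawn
Segments drawn: 4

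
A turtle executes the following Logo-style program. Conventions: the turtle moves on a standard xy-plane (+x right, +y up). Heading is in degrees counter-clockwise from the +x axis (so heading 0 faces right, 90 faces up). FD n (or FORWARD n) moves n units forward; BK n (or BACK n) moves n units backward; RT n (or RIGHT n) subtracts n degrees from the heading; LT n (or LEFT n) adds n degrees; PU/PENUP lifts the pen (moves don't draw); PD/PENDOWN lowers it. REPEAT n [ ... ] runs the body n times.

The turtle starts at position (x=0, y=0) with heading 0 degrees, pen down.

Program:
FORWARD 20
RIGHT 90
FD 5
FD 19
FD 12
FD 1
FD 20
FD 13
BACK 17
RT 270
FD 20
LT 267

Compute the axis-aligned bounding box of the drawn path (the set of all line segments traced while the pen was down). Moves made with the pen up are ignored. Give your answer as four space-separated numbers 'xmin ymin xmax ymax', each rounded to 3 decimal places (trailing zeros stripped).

Answer: 0 -70 40 0

Derivation:
Executing turtle program step by step:
Start: pos=(0,0), heading=0, pen down
FD 20: (0,0) -> (20,0) [heading=0, draw]
RT 90: heading 0 -> 270
FD 5: (20,0) -> (20,-5) [heading=270, draw]
FD 19: (20,-5) -> (20,-24) [heading=270, draw]
FD 12: (20,-24) -> (20,-36) [heading=270, draw]
FD 1: (20,-36) -> (20,-37) [heading=270, draw]
FD 20: (20,-37) -> (20,-57) [heading=270, draw]
FD 13: (20,-57) -> (20,-70) [heading=270, draw]
BK 17: (20,-70) -> (20,-53) [heading=270, draw]
RT 270: heading 270 -> 0
FD 20: (20,-53) -> (40,-53) [heading=0, draw]
LT 267: heading 0 -> 267
Final: pos=(40,-53), heading=267, 9 segment(s) drawn

Segment endpoints: x in {0, 20, 40}, y in {-70, -57, -53, -53, -37, -36, -24, -5, 0}
xmin=0, ymin=-70, xmax=40, ymax=0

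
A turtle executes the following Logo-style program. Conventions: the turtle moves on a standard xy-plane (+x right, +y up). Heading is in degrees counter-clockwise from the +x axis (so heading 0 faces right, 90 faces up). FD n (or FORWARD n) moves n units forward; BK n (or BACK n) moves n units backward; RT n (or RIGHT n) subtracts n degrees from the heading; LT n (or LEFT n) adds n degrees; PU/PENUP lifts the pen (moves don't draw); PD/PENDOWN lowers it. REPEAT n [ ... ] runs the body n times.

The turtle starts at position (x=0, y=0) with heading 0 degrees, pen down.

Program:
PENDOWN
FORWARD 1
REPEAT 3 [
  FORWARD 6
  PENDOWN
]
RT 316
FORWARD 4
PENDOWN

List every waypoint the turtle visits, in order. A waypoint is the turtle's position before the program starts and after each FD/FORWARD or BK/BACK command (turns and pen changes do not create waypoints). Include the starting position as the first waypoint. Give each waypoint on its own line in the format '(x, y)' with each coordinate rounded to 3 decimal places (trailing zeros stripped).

Answer: (0, 0)
(1, 0)
(7, 0)
(13, 0)
(19, 0)
(21.877, 2.779)

Derivation:
Executing turtle program step by step:
Start: pos=(0,0), heading=0, pen down
PD: pen down
FD 1: (0,0) -> (1,0) [heading=0, draw]
REPEAT 3 [
  -- iteration 1/3 --
  FD 6: (1,0) -> (7,0) [heading=0, draw]
  PD: pen down
  -- iteration 2/3 --
  FD 6: (7,0) -> (13,0) [heading=0, draw]
  PD: pen down
  -- iteration 3/3 --
  FD 6: (13,0) -> (19,0) [heading=0, draw]
  PD: pen down
]
RT 316: heading 0 -> 44
FD 4: (19,0) -> (21.877,2.779) [heading=44, draw]
PD: pen down
Final: pos=(21.877,2.779), heading=44, 5 segment(s) drawn
Waypoints (6 total):
(0, 0)
(1, 0)
(7, 0)
(13, 0)
(19, 0)
(21.877, 2.779)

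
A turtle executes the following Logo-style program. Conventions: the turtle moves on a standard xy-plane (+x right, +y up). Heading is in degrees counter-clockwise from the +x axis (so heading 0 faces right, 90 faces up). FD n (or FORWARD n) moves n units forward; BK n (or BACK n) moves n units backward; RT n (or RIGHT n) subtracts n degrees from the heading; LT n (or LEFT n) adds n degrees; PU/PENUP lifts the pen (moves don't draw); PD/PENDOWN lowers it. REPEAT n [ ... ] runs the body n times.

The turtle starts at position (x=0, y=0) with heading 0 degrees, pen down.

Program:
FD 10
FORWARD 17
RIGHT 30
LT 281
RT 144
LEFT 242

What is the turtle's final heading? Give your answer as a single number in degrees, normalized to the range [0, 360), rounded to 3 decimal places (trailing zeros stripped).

Answer: 349

Derivation:
Executing turtle program step by step:
Start: pos=(0,0), heading=0, pen down
FD 10: (0,0) -> (10,0) [heading=0, draw]
FD 17: (10,0) -> (27,0) [heading=0, draw]
RT 30: heading 0 -> 330
LT 281: heading 330 -> 251
RT 144: heading 251 -> 107
LT 242: heading 107 -> 349
Final: pos=(27,0), heading=349, 2 segment(s) drawn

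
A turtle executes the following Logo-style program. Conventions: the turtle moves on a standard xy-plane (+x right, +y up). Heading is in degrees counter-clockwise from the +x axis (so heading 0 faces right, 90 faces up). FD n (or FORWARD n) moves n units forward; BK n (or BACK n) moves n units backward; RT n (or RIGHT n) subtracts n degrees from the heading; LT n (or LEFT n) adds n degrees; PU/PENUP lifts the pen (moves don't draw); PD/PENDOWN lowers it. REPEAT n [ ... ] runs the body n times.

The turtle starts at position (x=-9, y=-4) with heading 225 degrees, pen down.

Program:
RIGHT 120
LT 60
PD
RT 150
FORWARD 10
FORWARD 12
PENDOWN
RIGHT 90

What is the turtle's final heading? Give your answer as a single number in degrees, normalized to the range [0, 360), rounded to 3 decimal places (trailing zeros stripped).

Executing turtle program step by step:
Start: pos=(-9,-4), heading=225, pen down
RT 120: heading 225 -> 105
LT 60: heading 105 -> 165
PD: pen down
RT 150: heading 165 -> 15
FD 10: (-9,-4) -> (0.659,-1.412) [heading=15, draw]
FD 12: (0.659,-1.412) -> (12.25,1.694) [heading=15, draw]
PD: pen down
RT 90: heading 15 -> 285
Final: pos=(12.25,1.694), heading=285, 2 segment(s) drawn

Answer: 285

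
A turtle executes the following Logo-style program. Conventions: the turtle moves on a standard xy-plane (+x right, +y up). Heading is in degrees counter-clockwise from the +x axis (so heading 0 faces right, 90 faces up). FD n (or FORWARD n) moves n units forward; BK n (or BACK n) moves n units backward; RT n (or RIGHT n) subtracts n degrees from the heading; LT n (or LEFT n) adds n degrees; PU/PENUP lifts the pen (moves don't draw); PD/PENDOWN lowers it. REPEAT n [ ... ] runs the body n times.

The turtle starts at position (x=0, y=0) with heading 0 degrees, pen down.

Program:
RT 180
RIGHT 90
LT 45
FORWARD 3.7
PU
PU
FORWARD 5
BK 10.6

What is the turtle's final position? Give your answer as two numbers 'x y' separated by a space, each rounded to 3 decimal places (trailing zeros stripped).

Answer: 1.344 -1.344

Derivation:
Executing turtle program step by step:
Start: pos=(0,0), heading=0, pen down
RT 180: heading 0 -> 180
RT 90: heading 180 -> 90
LT 45: heading 90 -> 135
FD 3.7: (0,0) -> (-2.616,2.616) [heading=135, draw]
PU: pen up
PU: pen up
FD 5: (-2.616,2.616) -> (-6.152,6.152) [heading=135, move]
BK 10.6: (-6.152,6.152) -> (1.344,-1.344) [heading=135, move]
Final: pos=(1.344,-1.344), heading=135, 1 segment(s) drawn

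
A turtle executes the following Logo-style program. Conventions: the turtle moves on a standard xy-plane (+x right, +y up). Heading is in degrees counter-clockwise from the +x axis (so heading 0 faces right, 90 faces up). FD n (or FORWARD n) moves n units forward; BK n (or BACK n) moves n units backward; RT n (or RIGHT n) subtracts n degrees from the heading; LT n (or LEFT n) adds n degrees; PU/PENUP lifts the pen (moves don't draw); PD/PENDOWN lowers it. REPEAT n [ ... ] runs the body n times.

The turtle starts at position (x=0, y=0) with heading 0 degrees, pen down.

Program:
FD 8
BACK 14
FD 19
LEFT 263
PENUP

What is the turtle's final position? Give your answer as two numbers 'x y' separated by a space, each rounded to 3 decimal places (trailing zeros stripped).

Executing turtle program step by step:
Start: pos=(0,0), heading=0, pen down
FD 8: (0,0) -> (8,0) [heading=0, draw]
BK 14: (8,0) -> (-6,0) [heading=0, draw]
FD 19: (-6,0) -> (13,0) [heading=0, draw]
LT 263: heading 0 -> 263
PU: pen up
Final: pos=(13,0), heading=263, 3 segment(s) drawn

Answer: 13 0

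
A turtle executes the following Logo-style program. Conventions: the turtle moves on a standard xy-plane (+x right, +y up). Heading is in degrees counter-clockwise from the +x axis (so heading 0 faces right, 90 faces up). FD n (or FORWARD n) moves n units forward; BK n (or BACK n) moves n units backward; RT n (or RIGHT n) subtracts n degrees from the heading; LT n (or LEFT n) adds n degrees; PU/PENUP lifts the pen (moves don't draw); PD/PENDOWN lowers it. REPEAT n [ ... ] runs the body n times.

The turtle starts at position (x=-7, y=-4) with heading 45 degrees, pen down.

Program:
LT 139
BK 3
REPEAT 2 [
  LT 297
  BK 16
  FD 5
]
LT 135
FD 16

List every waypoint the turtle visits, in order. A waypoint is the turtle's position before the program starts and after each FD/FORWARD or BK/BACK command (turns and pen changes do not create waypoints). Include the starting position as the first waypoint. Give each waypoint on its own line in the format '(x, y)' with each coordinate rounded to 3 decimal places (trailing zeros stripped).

Answer: (-7, -4)
(-4.007, -3.791)
(4.233, -17.505)
(1.658, -13.22)
(-6.821, -26.788)
(-4.171, -22.548)
(-19.761, -26.147)

Derivation:
Executing turtle program step by step:
Start: pos=(-7,-4), heading=45, pen down
LT 139: heading 45 -> 184
BK 3: (-7,-4) -> (-4.007,-3.791) [heading=184, draw]
REPEAT 2 [
  -- iteration 1/2 --
  LT 297: heading 184 -> 121
  BK 16: (-4.007,-3.791) -> (4.233,-17.505) [heading=121, draw]
  FD 5: (4.233,-17.505) -> (1.658,-13.22) [heading=121, draw]
  -- iteration 2/2 --
  LT 297: heading 121 -> 58
  BK 16: (1.658,-13.22) -> (-6.821,-26.788) [heading=58, draw]
  FD 5: (-6.821,-26.788) -> (-4.171,-22.548) [heading=58, draw]
]
LT 135: heading 58 -> 193
FD 16: (-4.171,-22.548) -> (-19.761,-26.147) [heading=193, draw]
Final: pos=(-19.761,-26.147), heading=193, 6 segment(s) drawn
Waypoints (7 total):
(-7, -4)
(-4.007, -3.791)
(4.233, -17.505)
(1.658, -13.22)
(-6.821, -26.788)
(-4.171, -22.548)
(-19.761, -26.147)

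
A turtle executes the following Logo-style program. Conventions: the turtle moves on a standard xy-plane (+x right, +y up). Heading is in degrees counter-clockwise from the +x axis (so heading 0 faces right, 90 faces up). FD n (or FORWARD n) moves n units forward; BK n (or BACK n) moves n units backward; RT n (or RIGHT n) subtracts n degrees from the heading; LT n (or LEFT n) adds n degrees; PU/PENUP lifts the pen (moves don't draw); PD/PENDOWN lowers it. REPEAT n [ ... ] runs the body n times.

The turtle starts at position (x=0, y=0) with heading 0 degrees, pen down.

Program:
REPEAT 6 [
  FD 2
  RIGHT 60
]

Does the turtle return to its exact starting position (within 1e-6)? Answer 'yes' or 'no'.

Executing turtle program step by step:
Start: pos=(0,0), heading=0, pen down
REPEAT 6 [
  -- iteration 1/6 --
  FD 2: (0,0) -> (2,0) [heading=0, draw]
  RT 60: heading 0 -> 300
  -- iteration 2/6 --
  FD 2: (2,0) -> (3,-1.732) [heading=300, draw]
  RT 60: heading 300 -> 240
  -- iteration 3/6 --
  FD 2: (3,-1.732) -> (2,-3.464) [heading=240, draw]
  RT 60: heading 240 -> 180
  -- iteration 4/6 --
  FD 2: (2,-3.464) -> (0,-3.464) [heading=180, draw]
  RT 60: heading 180 -> 120
  -- iteration 5/6 --
  FD 2: (0,-3.464) -> (-1,-1.732) [heading=120, draw]
  RT 60: heading 120 -> 60
  -- iteration 6/6 --
  FD 2: (-1,-1.732) -> (0,0) [heading=60, draw]
  RT 60: heading 60 -> 0
]
Final: pos=(0,0), heading=0, 6 segment(s) drawn

Start position: (0, 0)
Final position: (0, 0)
Distance = 0; < 1e-6 -> CLOSED

Answer: yes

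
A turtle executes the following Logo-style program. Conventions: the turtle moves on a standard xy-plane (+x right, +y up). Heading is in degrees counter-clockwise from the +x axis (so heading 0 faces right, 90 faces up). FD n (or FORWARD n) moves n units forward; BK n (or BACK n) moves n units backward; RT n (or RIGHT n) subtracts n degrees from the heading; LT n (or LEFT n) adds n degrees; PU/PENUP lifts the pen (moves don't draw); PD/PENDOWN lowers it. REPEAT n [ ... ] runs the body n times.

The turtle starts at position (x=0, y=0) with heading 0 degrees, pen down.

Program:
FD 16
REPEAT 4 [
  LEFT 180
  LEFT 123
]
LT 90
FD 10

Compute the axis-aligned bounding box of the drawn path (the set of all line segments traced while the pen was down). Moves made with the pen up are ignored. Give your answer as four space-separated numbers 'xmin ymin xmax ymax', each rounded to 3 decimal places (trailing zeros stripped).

Answer: 0 -6.691 16 0

Derivation:
Executing turtle program step by step:
Start: pos=(0,0), heading=0, pen down
FD 16: (0,0) -> (16,0) [heading=0, draw]
REPEAT 4 [
  -- iteration 1/4 --
  LT 180: heading 0 -> 180
  LT 123: heading 180 -> 303
  -- iteration 2/4 --
  LT 180: heading 303 -> 123
  LT 123: heading 123 -> 246
  -- iteration 3/4 --
  LT 180: heading 246 -> 66
  LT 123: heading 66 -> 189
  -- iteration 4/4 --
  LT 180: heading 189 -> 9
  LT 123: heading 9 -> 132
]
LT 90: heading 132 -> 222
FD 10: (16,0) -> (8.569,-6.691) [heading=222, draw]
Final: pos=(8.569,-6.691), heading=222, 2 segment(s) drawn

Segment endpoints: x in {0, 8.569, 16}, y in {-6.691, 0}
xmin=0, ymin=-6.691, xmax=16, ymax=0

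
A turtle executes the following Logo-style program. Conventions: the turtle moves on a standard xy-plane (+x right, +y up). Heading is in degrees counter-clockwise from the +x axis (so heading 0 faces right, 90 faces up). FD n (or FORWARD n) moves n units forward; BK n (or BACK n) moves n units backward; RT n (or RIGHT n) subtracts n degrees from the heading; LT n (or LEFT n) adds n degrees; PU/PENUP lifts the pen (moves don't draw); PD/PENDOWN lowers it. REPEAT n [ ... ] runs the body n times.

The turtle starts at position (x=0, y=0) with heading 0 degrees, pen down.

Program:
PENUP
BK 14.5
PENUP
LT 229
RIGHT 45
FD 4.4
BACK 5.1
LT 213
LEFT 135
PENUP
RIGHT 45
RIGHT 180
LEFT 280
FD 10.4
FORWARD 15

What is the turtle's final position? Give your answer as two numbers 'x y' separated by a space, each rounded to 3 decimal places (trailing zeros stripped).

Answer: -31.124 -18.528

Derivation:
Executing turtle program step by step:
Start: pos=(0,0), heading=0, pen down
PU: pen up
BK 14.5: (0,0) -> (-14.5,0) [heading=0, move]
PU: pen up
LT 229: heading 0 -> 229
RT 45: heading 229 -> 184
FD 4.4: (-14.5,0) -> (-18.889,-0.307) [heading=184, move]
BK 5.1: (-18.889,-0.307) -> (-13.802,0.049) [heading=184, move]
LT 213: heading 184 -> 37
LT 135: heading 37 -> 172
PU: pen up
RT 45: heading 172 -> 127
RT 180: heading 127 -> 307
LT 280: heading 307 -> 227
FD 10.4: (-13.802,0.049) -> (-20.894,-7.557) [heading=227, move]
FD 15: (-20.894,-7.557) -> (-31.124,-18.528) [heading=227, move]
Final: pos=(-31.124,-18.528), heading=227, 0 segment(s) drawn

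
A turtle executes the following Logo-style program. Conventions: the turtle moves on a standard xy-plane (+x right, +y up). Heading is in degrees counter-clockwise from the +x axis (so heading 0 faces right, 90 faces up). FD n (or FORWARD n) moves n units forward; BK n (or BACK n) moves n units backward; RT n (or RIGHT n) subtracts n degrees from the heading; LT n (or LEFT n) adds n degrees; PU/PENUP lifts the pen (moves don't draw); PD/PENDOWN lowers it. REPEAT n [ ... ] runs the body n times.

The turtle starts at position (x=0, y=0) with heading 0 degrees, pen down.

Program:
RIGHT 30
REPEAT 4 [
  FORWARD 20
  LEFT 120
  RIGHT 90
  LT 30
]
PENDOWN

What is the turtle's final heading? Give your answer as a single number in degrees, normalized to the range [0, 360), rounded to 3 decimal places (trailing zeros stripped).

Answer: 210

Derivation:
Executing turtle program step by step:
Start: pos=(0,0), heading=0, pen down
RT 30: heading 0 -> 330
REPEAT 4 [
  -- iteration 1/4 --
  FD 20: (0,0) -> (17.321,-10) [heading=330, draw]
  LT 120: heading 330 -> 90
  RT 90: heading 90 -> 0
  LT 30: heading 0 -> 30
  -- iteration 2/4 --
  FD 20: (17.321,-10) -> (34.641,0) [heading=30, draw]
  LT 120: heading 30 -> 150
  RT 90: heading 150 -> 60
  LT 30: heading 60 -> 90
  -- iteration 3/4 --
  FD 20: (34.641,0) -> (34.641,20) [heading=90, draw]
  LT 120: heading 90 -> 210
  RT 90: heading 210 -> 120
  LT 30: heading 120 -> 150
  -- iteration 4/4 --
  FD 20: (34.641,20) -> (17.321,30) [heading=150, draw]
  LT 120: heading 150 -> 270
  RT 90: heading 270 -> 180
  LT 30: heading 180 -> 210
]
PD: pen down
Final: pos=(17.321,30), heading=210, 4 segment(s) drawn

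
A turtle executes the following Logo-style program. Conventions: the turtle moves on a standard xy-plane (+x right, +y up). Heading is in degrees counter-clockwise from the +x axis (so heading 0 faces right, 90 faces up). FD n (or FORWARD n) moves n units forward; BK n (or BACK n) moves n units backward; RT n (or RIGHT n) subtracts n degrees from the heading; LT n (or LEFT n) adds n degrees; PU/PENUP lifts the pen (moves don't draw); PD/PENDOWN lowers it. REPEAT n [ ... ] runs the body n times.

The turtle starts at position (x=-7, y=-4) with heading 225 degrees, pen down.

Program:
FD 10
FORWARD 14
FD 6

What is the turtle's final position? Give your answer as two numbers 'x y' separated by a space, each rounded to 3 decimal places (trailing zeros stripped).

Answer: -28.213 -25.213

Derivation:
Executing turtle program step by step:
Start: pos=(-7,-4), heading=225, pen down
FD 10: (-7,-4) -> (-14.071,-11.071) [heading=225, draw]
FD 14: (-14.071,-11.071) -> (-23.971,-20.971) [heading=225, draw]
FD 6: (-23.971,-20.971) -> (-28.213,-25.213) [heading=225, draw]
Final: pos=(-28.213,-25.213), heading=225, 3 segment(s) drawn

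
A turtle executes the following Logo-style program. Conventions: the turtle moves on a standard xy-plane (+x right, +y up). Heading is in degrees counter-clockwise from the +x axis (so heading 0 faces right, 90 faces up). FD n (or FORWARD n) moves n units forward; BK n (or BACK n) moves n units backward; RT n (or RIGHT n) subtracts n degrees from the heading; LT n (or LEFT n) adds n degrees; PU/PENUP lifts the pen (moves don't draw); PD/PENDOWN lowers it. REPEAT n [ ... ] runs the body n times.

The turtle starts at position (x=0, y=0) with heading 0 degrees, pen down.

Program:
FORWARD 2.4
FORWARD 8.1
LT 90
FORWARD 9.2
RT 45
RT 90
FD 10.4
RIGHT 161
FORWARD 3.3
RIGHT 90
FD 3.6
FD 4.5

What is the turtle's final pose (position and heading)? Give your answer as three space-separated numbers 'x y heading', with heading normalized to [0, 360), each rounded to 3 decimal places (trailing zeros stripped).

Answer: 18.439 10.573 64

Derivation:
Executing turtle program step by step:
Start: pos=(0,0), heading=0, pen down
FD 2.4: (0,0) -> (2.4,0) [heading=0, draw]
FD 8.1: (2.4,0) -> (10.5,0) [heading=0, draw]
LT 90: heading 0 -> 90
FD 9.2: (10.5,0) -> (10.5,9.2) [heading=90, draw]
RT 45: heading 90 -> 45
RT 90: heading 45 -> 315
FD 10.4: (10.5,9.2) -> (17.854,1.846) [heading=315, draw]
RT 161: heading 315 -> 154
FD 3.3: (17.854,1.846) -> (14.888,3.293) [heading=154, draw]
RT 90: heading 154 -> 64
FD 3.6: (14.888,3.293) -> (16.466,6.528) [heading=64, draw]
FD 4.5: (16.466,6.528) -> (18.439,10.573) [heading=64, draw]
Final: pos=(18.439,10.573), heading=64, 7 segment(s) drawn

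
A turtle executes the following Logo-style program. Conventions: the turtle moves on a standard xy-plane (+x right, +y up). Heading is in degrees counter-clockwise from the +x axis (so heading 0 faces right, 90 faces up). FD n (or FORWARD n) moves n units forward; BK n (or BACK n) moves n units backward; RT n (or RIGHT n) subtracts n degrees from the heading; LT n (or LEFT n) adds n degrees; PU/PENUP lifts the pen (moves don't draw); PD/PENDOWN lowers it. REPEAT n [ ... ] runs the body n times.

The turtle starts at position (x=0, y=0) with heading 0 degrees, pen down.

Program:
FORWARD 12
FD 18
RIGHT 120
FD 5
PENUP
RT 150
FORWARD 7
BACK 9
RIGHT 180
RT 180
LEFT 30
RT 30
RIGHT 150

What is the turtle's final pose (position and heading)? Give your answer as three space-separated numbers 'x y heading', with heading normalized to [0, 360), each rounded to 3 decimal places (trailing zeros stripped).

Executing turtle program step by step:
Start: pos=(0,0), heading=0, pen down
FD 12: (0,0) -> (12,0) [heading=0, draw]
FD 18: (12,0) -> (30,0) [heading=0, draw]
RT 120: heading 0 -> 240
FD 5: (30,0) -> (27.5,-4.33) [heading=240, draw]
PU: pen up
RT 150: heading 240 -> 90
FD 7: (27.5,-4.33) -> (27.5,2.67) [heading=90, move]
BK 9: (27.5,2.67) -> (27.5,-6.33) [heading=90, move]
RT 180: heading 90 -> 270
RT 180: heading 270 -> 90
LT 30: heading 90 -> 120
RT 30: heading 120 -> 90
RT 150: heading 90 -> 300
Final: pos=(27.5,-6.33), heading=300, 3 segment(s) drawn

Answer: 27.5 -6.33 300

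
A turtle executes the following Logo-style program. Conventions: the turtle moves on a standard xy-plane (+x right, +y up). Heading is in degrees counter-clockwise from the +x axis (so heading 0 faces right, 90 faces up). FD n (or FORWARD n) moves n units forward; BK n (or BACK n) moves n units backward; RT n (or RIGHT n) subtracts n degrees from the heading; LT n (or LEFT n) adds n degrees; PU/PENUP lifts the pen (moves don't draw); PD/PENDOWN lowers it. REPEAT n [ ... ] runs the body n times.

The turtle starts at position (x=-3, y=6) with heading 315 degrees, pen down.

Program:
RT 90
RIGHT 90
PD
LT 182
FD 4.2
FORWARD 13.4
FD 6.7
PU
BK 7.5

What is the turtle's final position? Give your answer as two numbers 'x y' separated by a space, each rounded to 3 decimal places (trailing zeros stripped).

Answer: 9.287 -5.458

Derivation:
Executing turtle program step by step:
Start: pos=(-3,6), heading=315, pen down
RT 90: heading 315 -> 225
RT 90: heading 225 -> 135
PD: pen down
LT 182: heading 135 -> 317
FD 4.2: (-3,6) -> (0.072,3.136) [heading=317, draw]
FD 13.4: (0.072,3.136) -> (9.872,-6.003) [heading=317, draw]
FD 6.7: (9.872,-6.003) -> (14.772,-10.573) [heading=317, draw]
PU: pen up
BK 7.5: (14.772,-10.573) -> (9.287,-5.458) [heading=317, move]
Final: pos=(9.287,-5.458), heading=317, 3 segment(s) drawn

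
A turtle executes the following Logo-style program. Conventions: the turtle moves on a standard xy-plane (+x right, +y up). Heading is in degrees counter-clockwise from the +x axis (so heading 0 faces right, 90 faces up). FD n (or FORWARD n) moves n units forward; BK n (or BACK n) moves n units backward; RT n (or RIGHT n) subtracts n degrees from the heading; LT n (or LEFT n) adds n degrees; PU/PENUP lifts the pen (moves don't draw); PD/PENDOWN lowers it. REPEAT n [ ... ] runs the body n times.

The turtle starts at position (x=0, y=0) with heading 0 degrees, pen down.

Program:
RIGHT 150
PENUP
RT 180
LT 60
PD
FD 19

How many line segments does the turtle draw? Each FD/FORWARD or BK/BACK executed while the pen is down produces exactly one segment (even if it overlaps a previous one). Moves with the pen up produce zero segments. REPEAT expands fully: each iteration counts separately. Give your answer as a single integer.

Executing turtle program step by step:
Start: pos=(0,0), heading=0, pen down
RT 150: heading 0 -> 210
PU: pen up
RT 180: heading 210 -> 30
LT 60: heading 30 -> 90
PD: pen down
FD 19: (0,0) -> (0,19) [heading=90, draw]
Final: pos=(0,19), heading=90, 1 segment(s) drawn
Segments drawn: 1

Answer: 1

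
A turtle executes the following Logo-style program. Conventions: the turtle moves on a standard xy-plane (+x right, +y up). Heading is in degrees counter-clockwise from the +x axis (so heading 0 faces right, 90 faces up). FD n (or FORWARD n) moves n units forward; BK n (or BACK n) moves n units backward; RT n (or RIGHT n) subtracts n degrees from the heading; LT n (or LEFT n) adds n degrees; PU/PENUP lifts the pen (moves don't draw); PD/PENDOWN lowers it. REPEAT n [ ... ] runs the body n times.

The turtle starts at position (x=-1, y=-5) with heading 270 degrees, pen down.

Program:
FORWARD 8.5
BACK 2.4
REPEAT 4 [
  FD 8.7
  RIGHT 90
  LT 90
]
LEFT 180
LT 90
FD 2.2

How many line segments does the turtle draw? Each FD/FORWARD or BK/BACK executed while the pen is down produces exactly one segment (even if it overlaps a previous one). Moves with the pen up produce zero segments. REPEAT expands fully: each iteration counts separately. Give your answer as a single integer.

Answer: 7

Derivation:
Executing turtle program step by step:
Start: pos=(-1,-5), heading=270, pen down
FD 8.5: (-1,-5) -> (-1,-13.5) [heading=270, draw]
BK 2.4: (-1,-13.5) -> (-1,-11.1) [heading=270, draw]
REPEAT 4 [
  -- iteration 1/4 --
  FD 8.7: (-1,-11.1) -> (-1,-19.8) [heading=270, draw]
  RT 90: heading 270 -> 180
  LT 90: heading 180 -> 270
  -- iteration 2/4 --
  FD 8.7: (-1,-19.8) -> (-1,-28.5) [heading=270, draw]
  RT 90: heading 270 -> 180
  LT 90: heading 180 -> 270
  -- iteration 3/4 --
  FD 8.7: (-1,-28.5) -> (-1,-37.2) [heading=270, draw]
  RT 90: heading 270 -> 180
  LT 90: heading 180 -> 270
  -- iteration 4/4 --
  FD 8.7: (-1,-37.2) -> (-1,-45.9) [heading=270, draw]
  RT 90: heading 270 -> 180
  LT 90: heading 180 -> 270
]
LT 180: heading 270 -> 90
LT 90: heading 90 -> 180
FD 2.2: (-1,-45.9) -> (-3.2,-45.9) [heading=180, draw]
Final: pos=(-3.2,-45.9), heading=180, 7 segment(s) drawn
Segments drawn: 7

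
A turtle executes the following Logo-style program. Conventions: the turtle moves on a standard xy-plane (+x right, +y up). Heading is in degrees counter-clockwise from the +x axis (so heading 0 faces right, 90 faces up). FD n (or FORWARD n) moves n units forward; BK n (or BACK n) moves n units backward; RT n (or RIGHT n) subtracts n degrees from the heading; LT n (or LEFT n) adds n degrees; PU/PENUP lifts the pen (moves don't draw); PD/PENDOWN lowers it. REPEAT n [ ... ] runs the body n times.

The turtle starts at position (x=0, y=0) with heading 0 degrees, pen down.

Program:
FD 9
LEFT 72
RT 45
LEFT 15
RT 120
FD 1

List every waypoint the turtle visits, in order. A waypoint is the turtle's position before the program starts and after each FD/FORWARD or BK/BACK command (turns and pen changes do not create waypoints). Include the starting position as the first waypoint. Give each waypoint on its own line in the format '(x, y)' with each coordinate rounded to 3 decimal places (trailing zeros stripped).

Answer: (0, 0)
(9, 0)
(9.208, -0.978)

Derivation:
Executing turtle program step by step:
Start: pos=(0,0), heading=0, pen down
FD 9: (0,0) -> (9,0) [heading=0, draw]
LT 72: heading 0 -> 72
RT 45: heading 72 -> 27
LT 15: heading 27 -> 42
RT 120: heading 42 -> 282
FD 1: (9,0) -> (9.208,-0.978) [heading=282, draw]
Final: pos=(9.208,-0.978), heading=282, 2 segment(s) drawn
Waypoints (3 total):
(0, 0)
(9, 0)
(9.208, -0.978)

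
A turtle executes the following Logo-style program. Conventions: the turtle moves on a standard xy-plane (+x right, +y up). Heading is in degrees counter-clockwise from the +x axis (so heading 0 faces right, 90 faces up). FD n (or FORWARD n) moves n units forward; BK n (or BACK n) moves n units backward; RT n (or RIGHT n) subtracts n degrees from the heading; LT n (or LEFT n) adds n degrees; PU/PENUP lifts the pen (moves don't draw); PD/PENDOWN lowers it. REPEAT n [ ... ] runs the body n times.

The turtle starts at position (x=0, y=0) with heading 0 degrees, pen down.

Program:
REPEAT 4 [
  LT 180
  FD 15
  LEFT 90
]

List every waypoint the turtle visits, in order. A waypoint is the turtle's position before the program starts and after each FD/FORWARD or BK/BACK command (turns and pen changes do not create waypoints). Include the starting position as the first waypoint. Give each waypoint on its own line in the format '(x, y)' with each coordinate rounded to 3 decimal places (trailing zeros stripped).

Executing turtle program step by step:
Start: pos=(0,0), heading=0, pen down
REPEAT 4 [
  -- iteration 1/4 --
  LT 180: heading 0 -> 180
  FD 15: (0,0) -> (-15,0) [heading=180, draw]
  LT 90: heading 180 -> 270
  -- iteration 2/4 --
  LT 180: heading 270 -> 90
  FD 15: (-15,0) -> (-15,15) [heading=90, draw]
  LT 90: heading 90 -> 180
  -- iteration 3/4 --
  LT 180: heading 180 -> 0
  FD 15: (-15,15) -> (0,15) [heading=0, draw]
  LT 90: heading 0 -> 90
  -- iteration 4/4 --
  LT 180: heading 90 -> 270
  FD 15: (0,15) -> (0,0) [heading=270, draw]
  LT 90: heading 270 -> 0
]
Final: pos=(0,0), heading=0, 4 segment(s) drawn
Waypoints (5 total):
(0, 0)
(-15, 0)
(-15, 15)
(0, 15)
(0, 0)

Answer: (0, 0)
(-15, 0)
(-15, 15)
(0, 15)
(0, 0)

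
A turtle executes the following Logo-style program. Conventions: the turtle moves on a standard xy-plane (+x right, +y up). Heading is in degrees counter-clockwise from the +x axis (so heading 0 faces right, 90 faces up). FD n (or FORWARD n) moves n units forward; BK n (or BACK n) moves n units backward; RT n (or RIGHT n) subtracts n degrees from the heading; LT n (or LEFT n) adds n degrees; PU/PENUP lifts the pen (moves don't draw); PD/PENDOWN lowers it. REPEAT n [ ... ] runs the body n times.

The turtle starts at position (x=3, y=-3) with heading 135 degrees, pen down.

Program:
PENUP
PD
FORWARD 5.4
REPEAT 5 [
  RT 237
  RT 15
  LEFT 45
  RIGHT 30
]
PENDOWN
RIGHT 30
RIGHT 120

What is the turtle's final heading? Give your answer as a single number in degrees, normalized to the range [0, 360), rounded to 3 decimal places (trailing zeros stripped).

Executing turtle program step by step:
Start: pos=(3,-3), heading=135, pen down
PU: pen up
PD: pen down
FD 5.4: (3,-3) -> (-0.818,0.818) [heading=135, draw]
REPEAT 5 [
  -- iteration 1/5 --
  RT 237: heading 135 -> 258
  RT 15: heading 258 -> 243
  LT 45: heading 243 -> 288
  RT 30: heading 288 -> 258
  -- iteration 2/5 --
  RT 237: heading 258 -> 21
  RT 15: heading 21 -> 6
  LT 45: heading 6 -> 51
  RT 30: heading 51 -> 21
  -- iteration 3/5 --
  RT 237: heading 21 -> 144
  RT 15: heading 144 -> 129
  LT 45: heading 129 -> 174
  RT 30: heading 174 -> 144
  -- iteration 4/5 --
  RT 237: heading 144 -> 267
  RT 15: heading 267 -> 252
  LT 45: heading 252 -> 297
  RT 30: heading 297 -> 267
  -- iteration 5/5 --
  RT 237: heading 267 -> 30
  RT 15: heading 30 -> 15
  LT 45: heading 15 -> 60
  RT 30: heading 60 -> 30
]
PD: pen down
RT 30: heading 30 -> 0
RT 120: heading 0 -> 240
Final: pos=(-0.818,0.818), heading=240, 1 segment(s) drawn

Answer: 240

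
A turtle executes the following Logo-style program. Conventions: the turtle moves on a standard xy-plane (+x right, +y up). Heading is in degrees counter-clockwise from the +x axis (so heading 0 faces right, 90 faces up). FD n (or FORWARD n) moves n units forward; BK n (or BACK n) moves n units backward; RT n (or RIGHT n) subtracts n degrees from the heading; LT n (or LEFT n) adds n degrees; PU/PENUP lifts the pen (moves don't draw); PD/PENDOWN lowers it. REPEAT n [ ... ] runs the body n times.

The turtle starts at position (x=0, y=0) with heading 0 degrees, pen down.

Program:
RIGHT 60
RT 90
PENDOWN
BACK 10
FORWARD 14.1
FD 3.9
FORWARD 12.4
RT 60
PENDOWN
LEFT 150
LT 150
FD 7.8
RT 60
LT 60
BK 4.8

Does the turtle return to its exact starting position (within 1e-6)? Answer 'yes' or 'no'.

Answer: no

Derivation:
Executing turtle program step by step:
Start: pos=(0,0), heading=0, pen down
RT 60: heading 0 -> 300
RT 90: heading 300 -> 210
PD: pen down
BK 10: (0,0) -> (8.66,5) [heading=210, draw]
FD 14.1: (8.66,5) -> (-3.551,-2.05) [heading=210, draw]
FD 3.9: (-3.551,-2.05) -> (-6.928,-4) [heading=210, draw]
FD 12.4: (-6.928,-4) -> (-17.667,-10.2) [heading=210, draw]
RT 60: heading 210 -> 150
PD: pen down
LT 150: heading 150 -> 300
LT 150: heading 300 -> 90
FD 7.8: (-17.667,-10.2) -> (-17.667,-2.4) [heading=90, draw]
RT 60: heading 90 -> 30
LT 60: heading 30 -> 90
BK 4.8: (-17.667,-2.4) -> (-17.667,-7.2) [heading=90, draw]
Final: pos=(-17.667,-7.2), heading=90, 6 segment(s) drawn

Start position: (0, 0)
Final position: (-17.667, -7.2)
Distance = 19.078; >= 1e-6 -> NOT closed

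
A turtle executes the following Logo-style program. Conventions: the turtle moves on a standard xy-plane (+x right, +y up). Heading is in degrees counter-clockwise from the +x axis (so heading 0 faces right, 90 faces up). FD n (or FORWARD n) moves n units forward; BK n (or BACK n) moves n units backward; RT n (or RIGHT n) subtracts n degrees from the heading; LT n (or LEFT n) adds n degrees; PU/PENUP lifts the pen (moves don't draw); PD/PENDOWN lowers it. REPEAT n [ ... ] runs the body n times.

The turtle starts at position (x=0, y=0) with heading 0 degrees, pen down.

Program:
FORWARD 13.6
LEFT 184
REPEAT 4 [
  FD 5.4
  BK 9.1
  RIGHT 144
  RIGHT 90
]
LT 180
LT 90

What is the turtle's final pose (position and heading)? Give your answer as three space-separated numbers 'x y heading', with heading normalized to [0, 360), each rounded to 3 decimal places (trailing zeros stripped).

Answer: 17.448 0.888 238

Derivation:
Executing turtle program step by step:
Start: pos=(0,0), heading=0, pen down
FD 13.6: (0,0) -> (13.6,0) [heading=0, draw]
LT 184: heading 0 -> 184
REPEAT 4 [
  -- iteration 1/4 --
  FD 5.4: (13.6,0) -> (8.213,-0.377) [heading=184, draw]
  BK 9.1: (8.213,-0.377) -> (17.291,0.258) [heading=184, draw]
  RT 144: heading 184 -> 40
  RT 90: heading 40 -> 310
  -- iteration 2/4 --
  FD 5.4: (17.291,0.258) -> (20.762,-3.879) [heading=310, draw]
  BK 9.1: (20.762,-3.879) -> (14.913,3.092) [heading=310, draw]
  RT 144: heading 310 -> 166
  RT 90: heading 166 -> 76
  -- iteration 3/4 --
  FD 5.4: (14.913,3.092) -> (16.219,8.332) [heading=76, draw]
  BK 9.1: (16.219,8.332) -> (14.018,-0.498) [heading=76, draw]
  RT 144: heading 76 -> 292
  RT 90: heading 292 -> 202
  -- iteration 4/4 --
  FD 5.4: (14.018,-0.498) -> (9.011,-2.521) [heading=202, draw]
  BK 9.1: (9.011,-2.521) -> (17.448,0.888) [heading=202, draw]
  RT 144: heading 202 -> 58
  RT 90: heading 58 -> 328
]
LT 180: heading 328 -> 148
LT 90: heading 148 -> 238
Final: pos=(17.448,0.888), heading=238, 9 segment(s) drawn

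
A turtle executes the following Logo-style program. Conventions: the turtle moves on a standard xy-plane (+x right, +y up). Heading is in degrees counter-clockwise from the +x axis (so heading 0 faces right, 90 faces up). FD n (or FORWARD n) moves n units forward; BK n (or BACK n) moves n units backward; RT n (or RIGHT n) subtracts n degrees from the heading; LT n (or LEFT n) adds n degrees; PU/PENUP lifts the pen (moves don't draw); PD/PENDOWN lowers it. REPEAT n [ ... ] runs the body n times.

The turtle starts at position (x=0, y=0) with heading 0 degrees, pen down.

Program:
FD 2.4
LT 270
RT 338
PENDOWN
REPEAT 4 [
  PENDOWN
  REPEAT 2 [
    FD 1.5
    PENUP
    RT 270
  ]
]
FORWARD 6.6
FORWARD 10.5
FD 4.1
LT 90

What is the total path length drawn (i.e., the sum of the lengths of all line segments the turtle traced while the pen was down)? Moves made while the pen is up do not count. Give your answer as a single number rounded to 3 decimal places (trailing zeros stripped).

Answer: 8.4

Derivation:
Executing turtle program step by step:
Start: pos=(0,0), heading=0, pen down
FD 2.4: (0,0) -> (2.4,0) [heading=0, draw]
LT 270: heading 0 -> 270
RT 338: heading 270 -> 292
PD: pen down
REPEAT 4 [
  -- iteration 1/4 --
  PD: pen down
  REPEAT 2 [
    -- iteration 1/2 --
    FD 1.5: (2.4,0) -> (2.962,-1.391) [heading=292, draw]
    PU: pen up
    RT 270: heading 292 -> 22
    -- iteration 2/2 --
    FD 1.5: (2.962,-1.391) -> (4.353,-0.829) [heading=22, move]
    PU: pen up
    RT 270: heading 22 -> 112
  ]
  -- iteration 2/4 --
  PD: pen down
  REPEAT 2 [
    -- iteration 1/2 --
    FD 1.5: (4.353,-0.829) -> (3.791,0.562) [heading=112, draw]
    PU: pen up
    RT 270: heading 112 -> 202
    -- iteration 2/2 --
    FD 1.5: (3.791,0.562) -> (2.4,0) [heading=202, move]
    PU: pen up
    RT 270: heading 202 -> 292
  ]
  -- iteration 3/4 --
  PD: pen down
  REPEAT 2 [
    -- iteration 1/2 --
    FD 1.5: (2.4,0) -> (2.962,-1.391) [heading=292, draw]
    PU: pen up
    RT 270: heading 292 -> 22
    -- iteration 2/2 --
    FD 1.5: (2.962,-1.391) -> (4.353,-0.829) [heading=22, move]
    PU: pen up
    RT 270: heading 22 -> 112
  ]
  -- iteration 4/4 --
  PD: pen down
  REPEAT 2 [
    -- iteration 1/2 --
    FD 1.5: (4.353,-0.829) -> (3.791,0.562) [heading=112, draw]
    PU: pen up
    RT 270: heading 112 -> 202
    -- iteration 2/2 --
    FD 1.5: (3.791,0.562) -> (2.4,0) [heading=202, move]
    PU: pen up
    RT 270: heading 202 -> 292
  ]
]
FD 6.6: (2.4,0) -> (4.872,-6.119) [heading=292, move]
FD 10.5: (4.872,-6.119) -> (8.806,-15.855) [heading=292, move]
FD 4.1: (8.806,-15.855) -> (10.342,-19.656) [heading=292, move]
LT 90: heading 292 -> 22
Final: pos=(10.342,-19.656), heading=22, 5 segment(s) drawn

Segment lengths:
  seg 1: (0,0) -> (2.4,0), length = 2.4
  seg 2: (2.4,0) -> (2.962,-1.391), length = 1.5
  seg 3: (4.353,-0.829) -> (3.791,0.562), length = 1.5
  seg 4: (2.4,0) -> (2.962,-1.391), length = 1.5
  seg 5: (4.353,-0.829) -> (3.791,0.562), length = 1.5
Total = 8.4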